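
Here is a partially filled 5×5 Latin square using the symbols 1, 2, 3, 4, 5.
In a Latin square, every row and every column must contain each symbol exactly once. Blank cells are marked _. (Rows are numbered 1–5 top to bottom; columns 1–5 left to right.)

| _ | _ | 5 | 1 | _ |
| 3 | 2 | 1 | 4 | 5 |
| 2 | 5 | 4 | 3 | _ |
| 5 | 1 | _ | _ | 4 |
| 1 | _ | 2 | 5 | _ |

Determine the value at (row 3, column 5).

1

Row 3 already has {2, 3, 4, 5} and column 5 already has {4, 5}, so row 3, column 5 must be 1.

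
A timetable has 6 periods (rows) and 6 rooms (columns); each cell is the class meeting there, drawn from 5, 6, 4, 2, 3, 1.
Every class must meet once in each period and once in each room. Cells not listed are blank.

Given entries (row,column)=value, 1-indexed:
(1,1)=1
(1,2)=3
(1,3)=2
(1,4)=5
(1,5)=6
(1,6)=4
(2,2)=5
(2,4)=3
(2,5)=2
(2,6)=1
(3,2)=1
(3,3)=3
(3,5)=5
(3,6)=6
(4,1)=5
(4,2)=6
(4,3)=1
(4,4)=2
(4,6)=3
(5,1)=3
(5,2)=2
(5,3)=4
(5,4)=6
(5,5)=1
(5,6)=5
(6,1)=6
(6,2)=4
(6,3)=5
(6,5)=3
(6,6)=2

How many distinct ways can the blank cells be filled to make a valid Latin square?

Period 2, room 1: eliminating its period and room leaves {4}.
Period 2, room 3: eliminating its period and room leaves {6}.
Period 3, room 1: eliminating its period and room leaves {4, 2}.
Period 3, room 4: eliminating its period and room leaves {4}.
Period 4, room 5: eliminating its period and room leaves {4}.
Period 6, room 4: eliminating its period and room leaves {1}.
Only one assignment across all blanks avoids any period or room repeat, giving 1 completion.

1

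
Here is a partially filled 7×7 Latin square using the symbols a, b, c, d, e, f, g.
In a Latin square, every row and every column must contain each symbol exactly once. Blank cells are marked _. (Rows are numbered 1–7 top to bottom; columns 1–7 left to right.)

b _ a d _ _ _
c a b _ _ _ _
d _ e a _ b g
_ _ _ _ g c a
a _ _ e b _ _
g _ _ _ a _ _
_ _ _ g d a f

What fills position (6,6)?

Row 2, column 4: row 2 has {a, b, c} and column 4 has {a, d, e, g}, leaving only f.
Row 2, column 5: row 2 has {a, b, c, f} and column 5 has {a, b, d, g}, leaving only e.
Row 2, column 7: row 2 has {a, b, c, e, f} and column 7 has {a, f, g}, leaving only d.
Row 2, column 6: row 2 has {a, b, c, d, e, f} and column 6 has {a, b, c}, leaving only g.
Row 4, column 4: row 4 has {a, c, g} and column 4 has {a, d, e, f, g}, leaving only b.
Row 5, column 7: row 5 has {a, b, e} and column 7 has {a, d, f, g}, leaving only c.
Row 1, column 7: row 1 has {a, b, d} and column 7 has {a, c, d, f, g}, leaving only e.
Row 1, column 6: row 1 has {a, b, d, e} and column 6 has {a, b, c, g}, leaving only f.
Row 1, column 5: row 1 has {a, b, d, e, f} and column 5 has {a, b, d, e, g}, leaving only c.
Row 1, column 2: row 1 has {a, b, c, d, e, f} and column 2 has {a}, leaving only g.
Row 3, column 5: row 3 has {a, b, d, e, g} and column 5 has {a, b, c, d, e, g}, leaving only f.
Row 3, column 2: row 3 has {a, b, d, e, f, g} and column 2 has {a, g}, leaving only c.
Row 5, column 6: row 5 has {a, b, c, e} and column 6 has {a, b, c, f, g}, leaving only d.
Row 6 already has {a, g} and column 6 already has {a, b, c, d, f, g}, so row 6, column 6 must be e.

e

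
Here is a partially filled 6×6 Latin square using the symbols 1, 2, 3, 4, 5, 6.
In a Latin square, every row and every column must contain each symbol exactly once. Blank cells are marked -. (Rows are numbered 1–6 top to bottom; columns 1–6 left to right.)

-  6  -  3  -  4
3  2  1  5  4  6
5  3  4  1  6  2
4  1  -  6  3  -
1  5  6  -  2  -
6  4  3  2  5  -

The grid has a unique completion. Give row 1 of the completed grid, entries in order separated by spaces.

2 6 5 3 1 4

Row 1, column 1: row 1 has {3, 4, 6} and column 1 has {1, 3, 4, 5, 6}, leaving only 2.
Row 1, column 3: row 1 has {2, 3, 4, 6} and column 3 has {1, 3, 4, 6}, leaving only 5.
Row 1, column 5: row 1 has {2, 3, 4, 5, 6} and column 5 has {2, 3, 4, 5, 6}, leaving only 1.
So row 1 reads: 2 6 5 3 1 4.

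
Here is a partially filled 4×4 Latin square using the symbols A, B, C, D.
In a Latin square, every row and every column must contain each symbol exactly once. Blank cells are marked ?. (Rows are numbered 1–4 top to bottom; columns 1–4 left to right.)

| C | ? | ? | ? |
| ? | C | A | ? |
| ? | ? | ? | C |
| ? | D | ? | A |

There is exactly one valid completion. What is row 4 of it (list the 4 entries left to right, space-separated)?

Row 4, column 1: row 4 has {A, D} and column 1 has {C}, leaving only B.
Row 4, column 3: row 4 has {A, B, D} and column 3 has {A}, leaving only C.
So row 4 reads: B D C A.

B D C A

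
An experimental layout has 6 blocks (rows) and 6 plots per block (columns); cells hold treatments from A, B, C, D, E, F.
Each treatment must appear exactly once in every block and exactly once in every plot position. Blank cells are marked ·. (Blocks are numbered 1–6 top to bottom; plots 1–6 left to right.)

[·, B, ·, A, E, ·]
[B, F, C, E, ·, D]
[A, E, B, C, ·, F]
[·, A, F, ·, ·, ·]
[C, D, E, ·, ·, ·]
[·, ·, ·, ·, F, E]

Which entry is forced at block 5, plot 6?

Block 1, plot 3: block 1 has {A, B, E} and plot 3 has {B, C, E, F}, leaving only D.
Block 1, plot 1: block 1 has {A, B, D, E} and plot 1 has {A, B, C}, leaving only F.
Block 1, plot 6: block 1 has {A, B, D, E, F} and plot 6 has {D, E, F}, leaving only C.
Block 2, plot 5: block 2 has {B, C, D, E, F} and plot 5 has {E, F}, leaving only A.
Block 3, plot 5: block 3 has {A, B, C, E, F} and plot 5 has {A, E, F}, leaving only D.
Block 4, plot 6: block 4 has {A, F} and plot 6 has {C, D, E, F}, leaving only B.
Block 5 already has {C, D, E} and plot 6 already has {B, C, D, E, F}, so block 5, plot 6 must be A.

A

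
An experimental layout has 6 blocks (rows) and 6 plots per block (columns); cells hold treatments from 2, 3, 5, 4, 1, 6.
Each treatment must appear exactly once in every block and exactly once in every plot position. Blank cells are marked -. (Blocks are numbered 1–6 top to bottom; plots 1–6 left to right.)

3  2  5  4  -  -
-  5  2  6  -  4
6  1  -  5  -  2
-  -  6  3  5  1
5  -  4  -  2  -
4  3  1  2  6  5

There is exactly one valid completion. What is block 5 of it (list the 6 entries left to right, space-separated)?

5 6 4 1 2 3

Block 5, plot 2: block 5 has {2, 5, 4} and plot 2 has {2, 3, 5, 1}, leaving only 6.
Block 5, plot 4: block 5 has {2, 5, 4, 6} and plot 4 has {2, 3, 5, 4, 6}, leaving only 1.
Block 5, plot 6: block 5 has {2, 5, 4, 1, 6} and plot 6 has {2, 5, 4, 1}, leaving only 3.
So block 5 reads: 5 6 4 1 2 3.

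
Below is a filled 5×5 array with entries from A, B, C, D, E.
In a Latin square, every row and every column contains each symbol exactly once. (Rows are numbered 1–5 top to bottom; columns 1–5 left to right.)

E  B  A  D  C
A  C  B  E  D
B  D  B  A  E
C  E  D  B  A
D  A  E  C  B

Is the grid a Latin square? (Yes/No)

Column 3 contains B twice (at rows 2 and 3), so it is not a permutation.

No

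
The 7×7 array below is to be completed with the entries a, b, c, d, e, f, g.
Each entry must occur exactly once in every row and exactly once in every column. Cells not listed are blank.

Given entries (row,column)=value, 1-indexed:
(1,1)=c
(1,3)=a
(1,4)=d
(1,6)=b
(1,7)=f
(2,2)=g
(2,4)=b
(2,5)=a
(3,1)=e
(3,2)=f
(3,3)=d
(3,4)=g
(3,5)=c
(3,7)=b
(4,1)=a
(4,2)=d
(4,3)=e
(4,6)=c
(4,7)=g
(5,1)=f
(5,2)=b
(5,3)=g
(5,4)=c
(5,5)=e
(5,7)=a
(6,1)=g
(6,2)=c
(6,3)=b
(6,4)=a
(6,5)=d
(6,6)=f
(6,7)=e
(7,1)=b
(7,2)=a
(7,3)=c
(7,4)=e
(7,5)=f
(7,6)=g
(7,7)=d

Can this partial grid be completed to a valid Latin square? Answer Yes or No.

No row or column among the givens repeats a symbol, and propagating forced cells runs into no contradiction.
One valid completion exists (for instance, c e a d g b f / d g f b a e c / e f d g c a b / a d e f b c g / f b g c e d a / g c b a d f e / b a c e f g d).

Yes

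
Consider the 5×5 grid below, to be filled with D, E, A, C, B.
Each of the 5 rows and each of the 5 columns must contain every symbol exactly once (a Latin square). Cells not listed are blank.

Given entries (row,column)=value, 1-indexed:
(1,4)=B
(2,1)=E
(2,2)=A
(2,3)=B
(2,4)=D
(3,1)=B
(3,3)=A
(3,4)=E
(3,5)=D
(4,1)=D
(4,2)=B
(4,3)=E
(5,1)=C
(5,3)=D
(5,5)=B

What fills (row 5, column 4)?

Row 5 already has {D, C, B} and column 4 already has {D, E, B}, so row 5, column 4 must be A.

A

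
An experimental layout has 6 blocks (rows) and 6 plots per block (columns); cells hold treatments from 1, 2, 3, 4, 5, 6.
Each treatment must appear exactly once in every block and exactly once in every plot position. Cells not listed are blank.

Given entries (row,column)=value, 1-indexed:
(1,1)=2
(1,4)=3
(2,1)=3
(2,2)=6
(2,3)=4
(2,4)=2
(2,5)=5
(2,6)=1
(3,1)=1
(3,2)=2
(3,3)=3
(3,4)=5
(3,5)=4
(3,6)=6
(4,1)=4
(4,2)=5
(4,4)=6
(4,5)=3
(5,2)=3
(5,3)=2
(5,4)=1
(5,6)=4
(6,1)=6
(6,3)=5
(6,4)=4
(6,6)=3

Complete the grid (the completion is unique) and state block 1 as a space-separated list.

2 4 6 3 1 5

Block 1, plot 6: block 1 has {2, 3} and plot 6 has {1, 3, 4, 6}, leaving only 5.
Block 4, plot 3: block 4 has {3, 4, 5, 6} and plot 3 has {2, 3, 4, 5}, leaving only 1.
Block 1, plot 3: block 1 has {2, 3, 5} and plot 3 has {1, 2, 3, 4, 5}, leaving only 6.
Block 1, plot 5: block 1 has {2, 3, 5, 6} and plot 5 has {3, 4, 5}, leaving only 1.
Block 1, plot 2: block 1 has {1, 2, 3, 5, 6} and plot 2 has {2, 3, 5, 6}, leaving only 4.
So block 1 reads: 2 4 6 3 1 5.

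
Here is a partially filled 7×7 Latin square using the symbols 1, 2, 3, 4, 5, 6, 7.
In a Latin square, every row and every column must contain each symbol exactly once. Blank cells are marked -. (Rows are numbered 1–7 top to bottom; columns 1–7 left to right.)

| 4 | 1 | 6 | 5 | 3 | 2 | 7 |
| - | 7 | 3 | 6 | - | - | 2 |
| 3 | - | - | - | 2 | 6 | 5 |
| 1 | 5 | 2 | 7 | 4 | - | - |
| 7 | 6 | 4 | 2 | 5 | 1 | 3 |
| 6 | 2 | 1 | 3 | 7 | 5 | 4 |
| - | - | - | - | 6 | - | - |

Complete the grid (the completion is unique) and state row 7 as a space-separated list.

2 3 5 4 6 7 1

Row 7, column 7: row 7 has {6} and column 7 has {2, 3, 4, 5, 7}, leaving only 1.
Row 7, column 4: row 7 has {1, 6} and column 4 has {2, 3, 5, 6, 7}, leaving only 4.
Row 7, column 2: row 7 has {1, 4, 6} and column 2 has {1, 2, 5, 6, 7}, leaving only 3.
Row 7, column 6: row 7 has {1, 3, 4, 6} and column 6 has {1, 2, 5, 6}, leaving only 7.
Row 7, column 3: row 7 has {1, 3, 4, 6, 7} and column 3 has {1, 2, 3, 4, 6}, leaving only 5.
Row 7, column 1: row 7 has {1, 3, 4, 5, 6, 7} and column 1 has {1, 3, 4, 6, 7}, leaving only 2.
So row 7 reads: 2 3 5 4 6 7 1.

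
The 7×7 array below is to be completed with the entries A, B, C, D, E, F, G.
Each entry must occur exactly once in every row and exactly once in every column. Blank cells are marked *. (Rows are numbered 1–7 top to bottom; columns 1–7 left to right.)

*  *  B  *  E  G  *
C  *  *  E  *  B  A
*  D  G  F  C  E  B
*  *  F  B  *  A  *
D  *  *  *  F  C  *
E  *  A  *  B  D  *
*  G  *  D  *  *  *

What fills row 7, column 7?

E

Row 2, column 2: row 2 has {A, B, C, E} and column 2 has {D, G}, leaving only F.
Row 2, column 3: row 2 has {A, B, C, E, F} and column 3 has {A, B, F, G}, leaving only D.
Row 2, column 5: row 2 has {A, B, C, D, E, F} and column 5 has {B, C, E, F}, leaving only G.
Row 3, column 1: row 3 has {B, C, D, E, F, G} and column 1 has {C, D, E}, leaving only A.
Row 1, column 1: row 1 has {B, E, G} and column 1 has {A, C, D, E}, leaving only F.
Row 4, column 1: row 4 has {A, B, F} and column 1 has {A, C, D, E, F}, leaving only G.
Row 4, column 5: row 4 has {A, B, F, G} and column 5 has {B, C, E, F, G}, leaving only D.
Row 5, column 3: row 5 has {C, D, F} and column 3 has {A, B, D, F, G}, leaving only E.
Row 5, column 7: row 5 has {C, D, E, F} and column 7 has {A, B}, leaving only G.
Row 5, column 4: row 5 has {C, D, E, F, G} and column 4 has {B, D, E, F}, leaving only A.
Row 1, column 4: row 1 has {B, E, F, G} and column 4 has {A, B, D, E, F}, leaving only C.
Row 1, column 2: row 1 has {B, C, E, F, G} and column 2 has {D, F, G}, leaving only A.
Row 1, column 7: row 1 has {A, B, C, E, F, G} and column 7 has {A, B, G}, leaving only D.
Row 5, column 2: row 5 has {A, C, D, E, F, G} and column 2 has {A, D, F, G}, leaving only B.
Row 6, column 2: row 6 has {A, B, D, E} and column 2 has {A, B, D, F, G}, leaving only C.
Row 4, column 2: row 4 has {A, B, D, F, G} and column 2 has {A, B, C, D, F, G}, leaving only E.
Row 4, column 7: row 4 has {A, B, D, E, F, G} and column 7 has {A, B, D, G}, leaving only C.
Row 6, column 4: row 6 has {A, B, C, D, E} and column 4 has {A, B, C, D, E, F}, leaving only G.
Row 6, column 7: row 6 has {A, B, C, D, E, G} and column 7 has {A, B, C, D, G}, leaving only F.
Row 7 already has {D, G} and column 7 already has {A, B, C, D, F, G}, so row 7, column 7 must be E.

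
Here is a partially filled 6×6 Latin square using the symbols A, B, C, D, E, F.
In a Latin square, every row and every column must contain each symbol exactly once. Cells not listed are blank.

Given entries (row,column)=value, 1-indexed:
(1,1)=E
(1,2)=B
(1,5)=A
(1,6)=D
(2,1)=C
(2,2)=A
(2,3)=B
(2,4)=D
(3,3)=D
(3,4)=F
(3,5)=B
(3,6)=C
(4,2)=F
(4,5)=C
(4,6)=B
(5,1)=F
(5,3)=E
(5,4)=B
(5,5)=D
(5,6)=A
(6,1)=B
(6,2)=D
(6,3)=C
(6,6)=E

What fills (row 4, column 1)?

D

Row 1, column 3: row 1 has {A, B, D, E} and column 3 has {B, C, D, E}, leaving only F.
Row 1, column 4: row 1 has {A, B, D, E, F} and column 4 has {B, D, F}, leaving only C.
Row 2, column 6: row 2 has {A, B, C, D} and column 6 has {A, B, C, D, E}, leaving only F.
Row 2, column 5: row 2 has {A, B, C, D, F} and column 5 has {A, B, C, D}, leaving only E.
Row 3, column 1: row 3 has {B, C, D, F} and column 1 has {B, C, E, F}, leaving only A.
Row 4 already has {B, C, F} and column 1 already has {A, B, C, E, F}, so row 4, column 1 must be D.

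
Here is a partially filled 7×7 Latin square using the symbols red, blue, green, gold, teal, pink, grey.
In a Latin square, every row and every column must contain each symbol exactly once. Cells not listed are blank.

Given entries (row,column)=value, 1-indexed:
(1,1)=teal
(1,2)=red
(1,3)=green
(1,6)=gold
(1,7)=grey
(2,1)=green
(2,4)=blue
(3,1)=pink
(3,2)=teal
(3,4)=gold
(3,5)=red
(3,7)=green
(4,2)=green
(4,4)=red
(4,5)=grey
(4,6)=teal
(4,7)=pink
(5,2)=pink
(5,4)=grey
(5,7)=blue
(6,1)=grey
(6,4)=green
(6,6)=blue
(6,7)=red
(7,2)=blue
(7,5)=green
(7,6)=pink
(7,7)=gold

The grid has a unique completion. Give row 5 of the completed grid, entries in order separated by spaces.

gold pink red grey teal green blue

Row 1, column 4: row 1 has {red, green, gold, teal, grey} and column 4 has {red, blue, green, gold, grey}, leaving only pink.
Row 1, column 5: row 1 has {red, green, gold, teal, pink, grey} and column 5 has {red, green, grey}, leaving only blue.
Row 2, column 7: row 2 has {blue, green} and column 7 has {red, blue, green, gold, pink, grey}, leaving only teal.
Row 3, column 6: row 3 has {red, green, gold, teal, pink} and column 6 has {blue, gold, teal, pink}, leaving only grey.
Row 2, column 6: row 2 has {blue, green, teal} and column 6 has {blue, gold, teal, pink, grey}, leaving only red.
Row 5, column 6: row 5 has {blue, pink, grey} and column 6 has {red, blue, gold, teal, pink, grey}, leaving only green.
Row 3, column 3: row 3 has {red, green, gold, teal, pink, grey} and column 3 has {green}, leaving only blue.
Row 4, column 3: row 4 has {red, green, teal, pink, grey} and column 3 has {blue, green}, leaving only gold.
Row 4, column 1: row 4 has {red, green, gold, teal, pink, grey} and column 1 has {green, teal, pink, grey}, leaving only blue.
Row 6, column 2: row 6 has {red, blue, green, grey} and column 2 has {red, blue, green, teal, pink}, leaving only gold.
Row 2, column 2: row 2 has {red, blue, green, teal} and column 2 has {red, blue, green, gold, teal, pink}, leaving only grey.
Row 2, column 3: row 2 has {red, blue, green, teal, grey} and column 3 has {blue, green, gold}, leaving only pink.
Row 2, column 5: row 2 has {red, blue, green, teal, pink, grey} and column 5 has {red, blue, green, grey}, leaving only gold.
Row 5, column 5: row 5 has {blue, green, pink, grey} and column 5 has {red, blue, green, gold, grey}, leaving only teal.
Row 5, column 3: row 5 has {blue, green, teal, pink, grey} and column 3 has {blue, green, gold, pink}, leaving only red.
Row 5, column 1: row 5 has {red, blue, green, teal, pink, grey} and column 1 has {blue, green, teal, pink, grey}, leaving only gold.
So row 5 reads: gold pink red grey teal green blue.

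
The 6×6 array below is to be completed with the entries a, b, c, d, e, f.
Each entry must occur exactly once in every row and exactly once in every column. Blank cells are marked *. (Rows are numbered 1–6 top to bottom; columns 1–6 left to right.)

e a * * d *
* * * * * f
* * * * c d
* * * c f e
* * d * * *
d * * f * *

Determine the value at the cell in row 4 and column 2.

d

Row 1, column 4: row 1 has {a, d, e} and column 4 has {c, f}, leaving only b.
Row 1, column 6: row 1 has {a, b, d, e} and column 6 has {d, e, f}, leaving only c.
Row 1, column 3: row 1 has {a, b, c, d, e} and column 3 has {d}, leaving only f.
Row 4, column 2 is narrowed to {b, d}.
If it were b, then row 4, column 3 would be left with no valid symbol.
So row 4, column 2 must be d.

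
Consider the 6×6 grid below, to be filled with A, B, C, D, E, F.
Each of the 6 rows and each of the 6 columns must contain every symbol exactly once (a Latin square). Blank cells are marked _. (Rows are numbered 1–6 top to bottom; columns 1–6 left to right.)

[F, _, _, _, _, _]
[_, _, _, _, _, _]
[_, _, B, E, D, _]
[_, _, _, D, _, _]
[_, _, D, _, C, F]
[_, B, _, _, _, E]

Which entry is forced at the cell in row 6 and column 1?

Row 6, column 1 is narrowed to {A, C, D}.
If it were A, then row 6, column 4 would be left with no valid symbol.
If it were C, propagating the remaining blanks reaches a contradiction.
So row 6, column 1 must be D.

D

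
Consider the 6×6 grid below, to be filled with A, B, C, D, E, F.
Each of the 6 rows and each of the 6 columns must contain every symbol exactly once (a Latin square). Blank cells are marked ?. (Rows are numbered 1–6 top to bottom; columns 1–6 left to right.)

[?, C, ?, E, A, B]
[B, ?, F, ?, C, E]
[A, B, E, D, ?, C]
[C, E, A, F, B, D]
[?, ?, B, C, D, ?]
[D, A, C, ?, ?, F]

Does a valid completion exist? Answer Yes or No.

Yes

No row or column among the givens repeats a symbol, and propagating forced cells runs into no contradiction.
One valid completion exists (for instance, F C D E A B / B D F A C E / A B E D F C / C E A F B D / E F B C D A / D A C B E F).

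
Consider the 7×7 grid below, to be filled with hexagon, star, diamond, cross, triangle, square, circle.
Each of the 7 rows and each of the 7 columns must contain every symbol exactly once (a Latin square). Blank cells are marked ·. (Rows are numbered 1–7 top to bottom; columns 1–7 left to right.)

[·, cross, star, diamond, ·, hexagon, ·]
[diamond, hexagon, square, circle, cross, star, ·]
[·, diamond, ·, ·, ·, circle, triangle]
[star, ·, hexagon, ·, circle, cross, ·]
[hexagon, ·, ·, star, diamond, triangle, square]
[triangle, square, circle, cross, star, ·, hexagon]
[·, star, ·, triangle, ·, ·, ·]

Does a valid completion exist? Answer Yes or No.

No

Row 2, column 7: row 2 together with column 7 already contain {hexagon, star, diamond, cross, triangle, square, circle} — every symbol — so nothing can go there. The grid has no valid completion.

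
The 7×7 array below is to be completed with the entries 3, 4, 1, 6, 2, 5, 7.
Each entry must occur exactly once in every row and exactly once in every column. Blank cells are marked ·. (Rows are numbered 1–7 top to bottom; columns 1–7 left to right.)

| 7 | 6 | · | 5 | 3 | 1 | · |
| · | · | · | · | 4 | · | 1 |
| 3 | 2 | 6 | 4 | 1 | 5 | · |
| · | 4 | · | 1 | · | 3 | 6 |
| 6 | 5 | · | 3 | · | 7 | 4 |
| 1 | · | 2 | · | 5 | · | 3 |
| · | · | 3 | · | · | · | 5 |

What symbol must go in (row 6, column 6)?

4

Row 1, column 3: row 1 has {3, 1, 6, 5, 7} and column 3 has {3, 6, 2}, leaving only 4.
Row 1, column 7: row 1 has {3, 4, 1, 6, 5, 7} and column 7 has {3, 4, 1, 6, 5}, leaving only 2.
Row 3, column 7: row 3 has {3, 4, 1, 6, 2, 5} and column 7 has {3, 4, 1, 6, 2, 5}, leaving only 7.
Row 5, column 3: row 5 has {3, 4, 6, 5, 7} and column 3 has {3, 4, 6, 2}, leaving only 1.
Row 5, column 5: row 5 has {3, 4, 1, 6, 5, 7} and column 5 has {3, 4, 1, 5}, leaving only 2.
Row 4, column 5: row 4 has {3, 4, 1, 6} and column 5 has {3, 4, 1, 2, 5}, leaving only 7.
Row 4, column 3: row 4 has {3, 4, 1, 6, 7} and column 3 has {3, 4, 1, 6, 2}, leaving only 5.
Row 2, column 3: row 2 has {4, 1} and column 3 has {3, 4, 1, 6, 2, 5}, leaving only 7.
Row 2, column 2: row 2 has {4, 1, 7} and column 2 has {4, 6, 2, 5}, leaving only 3.
Row 4, column 1: row 4 has {3, 4, 1, 6, 5, 7} and column 1 has {3, 1, 6, 7}, leaving only 2.
Row 2, column 1: row 2 has {3, 4, 1, 7} and column 1 has {3, 1, 6, 2, 7}, leaving only 5.
Row 6, column 2: row 6 has {3, 1, 2, 5} and column 2 has {3, 4, 6, 2, 5}, leaving only 7.
Row 6, column 4: row 6 has {3, 1, 2, 5, 7} and column 4 has {3, 4, 1, 5}, leaving only 6.
Row 6 already has {3, 1, 6, 2, 5, 7} and column 6 already has {3, 1, 5, 7}, so row 6, column 6 must be 4.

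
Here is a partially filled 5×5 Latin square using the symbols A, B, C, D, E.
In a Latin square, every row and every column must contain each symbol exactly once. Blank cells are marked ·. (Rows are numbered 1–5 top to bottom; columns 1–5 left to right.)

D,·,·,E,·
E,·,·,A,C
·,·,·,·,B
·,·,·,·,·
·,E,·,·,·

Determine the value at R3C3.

E

Row 1, column 5: row 1 has {D, E} and column 5 has {B, C}, leaving only A.
Row 5, column 5: row 5 has {E} and column 5 has {A, B, C}, leaving only D.
Row 4, column 5: row 4 has {} and column 5 has {A, B, C, D}, leaving only E.
Row 3, column 3 is narrowed to {A, C, D, E}.
If it were A, then row 3, column 4 would be left with no valid symbol.
If it were C, then row 3, column 4 would be left with no valid symbol.
If it were D, then row 3, column 2 would be left with no valid symbol.
So row 3, column 3 must be E.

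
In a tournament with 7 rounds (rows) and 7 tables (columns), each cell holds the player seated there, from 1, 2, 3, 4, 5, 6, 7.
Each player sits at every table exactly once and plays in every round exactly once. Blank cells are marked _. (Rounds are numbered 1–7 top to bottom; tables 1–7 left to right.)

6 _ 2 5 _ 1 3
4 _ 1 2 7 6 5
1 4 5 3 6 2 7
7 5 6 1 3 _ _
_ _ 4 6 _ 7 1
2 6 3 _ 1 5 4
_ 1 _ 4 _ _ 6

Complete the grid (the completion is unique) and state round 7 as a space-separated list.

Round 7, table 3: round 7 has {1, 4, 6} and table 3 has {1, 2, 3, 4, 5, 6}, leaving only 7.
Round 7, table 6: round 7 has {1, 4, 6, 7} and table 6 has {1, 2, 5, 6, 7}, leaving only 3.
Round 7, table 1: round 7 has {1, 3, 4, 6, 7} and table 1 has {1, 2, 4, 6, 7}, leaving only 5.
Round 7, table 5: round 7 has {1, 3, 4, 5, 6, 7} and table 5 has {1, 3, 6, 7}, leaving only 2.
So round 7 reads: 5 1 7 4 2 3 6.

5 1 7 4 2 3 6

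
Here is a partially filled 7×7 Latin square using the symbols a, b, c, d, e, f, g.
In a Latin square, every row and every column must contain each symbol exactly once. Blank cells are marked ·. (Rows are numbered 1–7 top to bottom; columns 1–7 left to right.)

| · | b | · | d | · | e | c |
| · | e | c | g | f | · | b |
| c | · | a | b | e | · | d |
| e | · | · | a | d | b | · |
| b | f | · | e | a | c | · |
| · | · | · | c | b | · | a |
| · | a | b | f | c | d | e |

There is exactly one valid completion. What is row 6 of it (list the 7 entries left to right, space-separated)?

Row 1, column 5: row 1 has {b, c, d, e} and column 5 has {a, b, c, d, e, f}, leaving only g.
Row 1, column 3: row 1 has {b, c, d, e, g} and column 3 has {a, b, c}, leaving only f.
Row 1, column 1: row 1 has {b, c, d, e, f, g} and column 1 has {b, c, e}, leaving only a.
Row 2, column 1: row 2 has {b, c, e, f, g} and column 1 has {a, b, c, e}, leaving only d.
Row 2, column 6: row 2 has {b, c, d, e, f, g} and column 6 has {b, c, d, e}, leaving only a.
Row 3, column 2: row 3 has {a, b, c, d, e} and column 2 has {a, b, e, f}, leaving only g.
Row 6, column 2: row 6 has {a, b, c} and column 2 has {a, b, e, f, g}, leaving only d.
Row 3, column 6: row 3 has {a, b, c, d, e, g} and column 6 has {a, b, c, d, e}, leaving only f.
Row 6, column 6: row 6 has {a, b, c, d} and column 6 has {a, b, c, d, e, f}, leaving only g.
Row 6, column 1: row 6 has {a, b, c, d, g} and column 1 has {a, b, c, d, e}, leaving only f.
Row 6, column 3: row 6 has {a, b, c, d, f, g} and column 3 has {a, b, c, f}, leaving only e.
So row 6 reads: f d e c b g a.

f d e c b g a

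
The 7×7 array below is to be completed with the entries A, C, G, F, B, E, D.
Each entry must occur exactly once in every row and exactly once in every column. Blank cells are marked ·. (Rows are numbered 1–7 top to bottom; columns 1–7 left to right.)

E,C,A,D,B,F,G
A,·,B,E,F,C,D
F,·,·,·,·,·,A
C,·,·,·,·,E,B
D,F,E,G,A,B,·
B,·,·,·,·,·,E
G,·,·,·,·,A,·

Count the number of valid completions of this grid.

Row 2, column 2: eliminating its row and column leaves {G}.
Row 3, column 2: eliminating its row and column leaves {G, B, E, D}.
Row 3, column 3: eliminating its row and column leaves {C, G, D}.
Row 3, column 4: eliminating its row and column leaves {C, B}.
Row 3, column 5: eliminating its row and column leaves {C, G, E, D}.
Row 3, column 6: eliminating its row and column leaves {G, D}.
Row 4, column 2: eliminating its row and column leaves {A, G, D}.
Row 4, column 3: eliminating its row and column leaves {G, F, D}.
Row 4, column 4: eliminating its row and column leaves {A, F}.
Row 4, column 5: eliminating its row and column leaves {G, D}.
Row 5, column 7: eliminating its row and column leaves {C}.
Row 6, column 2: eliminating its row and column leaves {A, G, D}.
Row 6, column 3: eliminating its row and column leaves {C, G, F, D}.
Row 6, column 4: eliminating its row and column leaves {A, C, F}.
Row 6, column 5: eliminating its row and column leaves {C, G, D}.
Row 6, column 6: eliminating its row and column leaves {G, D}.
Row 7, column 2: eliminating its row and column leaves {B, E, D}.
Row 7, column 3: eliminating its row and column leaves {C, F, D}.
Row 7, column 4: eliminating its row and column leaves {C, F, B}.
Row 7, column 5: eliminating its row and column leaves {C, E, D}.
Row 7, column 7: eliminating its row and column leaves {C, F}.
Enumerating the assignments across these blanks that avoid any row or column repeat gives 7 completions.

7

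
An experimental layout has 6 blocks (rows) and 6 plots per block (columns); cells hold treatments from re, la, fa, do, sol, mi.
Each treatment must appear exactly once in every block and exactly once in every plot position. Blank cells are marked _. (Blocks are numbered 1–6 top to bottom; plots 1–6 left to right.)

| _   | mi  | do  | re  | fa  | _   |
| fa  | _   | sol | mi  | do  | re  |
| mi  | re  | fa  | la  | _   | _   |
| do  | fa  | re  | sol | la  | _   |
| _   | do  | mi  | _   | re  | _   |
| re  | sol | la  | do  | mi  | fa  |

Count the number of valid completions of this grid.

Block 1, plot 1: eliminating its block and plot leaves {la, sol}.
Block 1, plot 6: eliminating its block and plot leaves {la, sol}.
Block 2, plot 2: eliminating its block and plot leaves {la}.
Block 3, plot 5: eliminating its block and plot leaves {sol}.
Block 3, plot 6: eliminating its block and plot leaves {do, sol}.
Block 4, plot 6: eliminating its block and plot leaves {mi}.
Block 5, plot 1: eliminating its block and plot leaves {la, sol}.
Block 5, plot 4: eliminating its block and plot leaves {fa}.
Block 5, plot 6: eliminating its block and plot leaves {la, sol}.
Enumerating the assignments across these blanks that avoid any block or plot repeat gives 2 completions.

2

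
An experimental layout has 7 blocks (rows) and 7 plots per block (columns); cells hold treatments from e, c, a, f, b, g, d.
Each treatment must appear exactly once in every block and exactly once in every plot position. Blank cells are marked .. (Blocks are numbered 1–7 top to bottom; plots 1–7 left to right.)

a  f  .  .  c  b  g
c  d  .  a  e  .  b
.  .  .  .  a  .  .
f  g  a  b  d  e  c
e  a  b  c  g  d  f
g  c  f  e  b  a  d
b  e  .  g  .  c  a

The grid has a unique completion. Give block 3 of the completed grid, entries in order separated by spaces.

Block 3, plot 1: block 3 has {a} and plot 1 has {e, c, a, f, b, g}, leaving only d.
Block 3, plot 2: block 3 has {a, d} and plot 2 has {e, c, a, f, g, d}, leaving only b.
Block 3, plot 4: block 3 has {a, b, d} and plot 4 has {e, c, a, b, g}, leaving only f.
Block 3, plot 6: block 3 has {a, f, b, d} and plot 6 has {e, c, a, b, d}, leaving only g.
Block 3, plot 7: block 3 has {a, f, b, g, d} and plot 7 has {c, a, f, b, g, d}, leaving only e.
Block 3, plot 3: block 3 has {e, a, f, b, g, d} and plot 3 has {a, f, b}, leaving only c.
So block 3 reads: d b c f a g e.

d b c f a g e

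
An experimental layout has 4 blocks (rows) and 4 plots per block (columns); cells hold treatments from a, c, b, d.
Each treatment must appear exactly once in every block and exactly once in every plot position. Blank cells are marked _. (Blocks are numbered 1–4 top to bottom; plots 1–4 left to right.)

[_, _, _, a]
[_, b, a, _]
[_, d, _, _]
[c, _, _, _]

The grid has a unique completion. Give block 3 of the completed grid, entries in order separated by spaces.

Block 1, plot 2: block 1 has {a} and plot 2 has {b, d}, leaving only c.
Block 2, plot 1: block 2 has {a, b} and plot 1 has {c}, leaving only d.
Block 1, plot 1: block 1 has {a, c} and plot 1 has {c, d}, leaving only b.
Block 3, plot 1: block 3 has {d} and plot 1 has {c, b, d}, leaving only a.
Block 1, plot 3: block 1 has {a, c, b} and plot 3 has {a}, leaving only d.
Block 2, plot 4: block 2 has {a, b, d} and plot 4 has {a}, leaving only c.
Block 3, plot 4: block 3 has {a, d} and plot 4 has {a, c}, leaving only b.
Block 3, plot 3: block 3 has {a, b, d} and plot 3 has {a, d}, leaving only c.
So block 3 reads: a d c b.

a d c b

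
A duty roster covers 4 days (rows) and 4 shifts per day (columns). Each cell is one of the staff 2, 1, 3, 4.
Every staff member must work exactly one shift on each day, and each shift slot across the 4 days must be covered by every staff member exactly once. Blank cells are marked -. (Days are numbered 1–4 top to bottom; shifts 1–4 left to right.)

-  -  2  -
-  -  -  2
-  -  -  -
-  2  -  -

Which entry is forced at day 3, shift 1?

2

Day 3, shift 1 is narrowed to {2, 1, 3, 4}.
If it were 1, propagating the remaining blanks reaches a contradiction.
If it were 3, propagating the remaining blanks reaches a contradiction.
If it were 4, propagating the remaining blanks reaches a contradiction.
So day 3, shift 1 must be 2.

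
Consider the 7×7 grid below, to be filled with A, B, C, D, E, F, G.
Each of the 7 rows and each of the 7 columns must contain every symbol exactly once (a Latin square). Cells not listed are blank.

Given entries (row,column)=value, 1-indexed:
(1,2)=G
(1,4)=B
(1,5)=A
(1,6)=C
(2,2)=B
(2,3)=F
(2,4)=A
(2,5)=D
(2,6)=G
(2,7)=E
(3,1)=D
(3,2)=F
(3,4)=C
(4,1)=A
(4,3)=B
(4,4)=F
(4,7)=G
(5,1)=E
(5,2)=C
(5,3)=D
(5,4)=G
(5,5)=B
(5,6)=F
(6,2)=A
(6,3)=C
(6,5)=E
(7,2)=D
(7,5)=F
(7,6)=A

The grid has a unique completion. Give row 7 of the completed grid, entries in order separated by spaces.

Row 7, column 4: row 7 has {A, D, F} and column 4 has {A, B, C, F, G}, leaving only E.
Row 7, column 3: row 7 has {A, D, E, F} and column 3 has {B, C, D, F}, leaving only G.
Row 1, column 1: row 1 has {A, B, C, G} and column 1 has {A, D, E}, leaving only F.
Row 1, column 3: row 1 has {A, B, C, F, G} and column 3 has {B, C, D, F, G}, leaving only E.
Row 1, column 7: row 1 has {A, B, C, E, F, G} and column 7 has {E, G}, leaving only D.
Row 2, column 1: row 2 has {A, B, D, E, F, G} and column 1 has {A, D, E, F}, leaving only C.
Row 7, column 1: row 7 has {A, D, E, F, G} and column 1 has {A, C, D, E, F}, leaving only B.
Row 7, column 7: row 7 has {A, B, D, E, F, G} and column 7 has {D, E, G}, leaving only C.
So row 7 reads: B D G E F A C.

B D G E F A C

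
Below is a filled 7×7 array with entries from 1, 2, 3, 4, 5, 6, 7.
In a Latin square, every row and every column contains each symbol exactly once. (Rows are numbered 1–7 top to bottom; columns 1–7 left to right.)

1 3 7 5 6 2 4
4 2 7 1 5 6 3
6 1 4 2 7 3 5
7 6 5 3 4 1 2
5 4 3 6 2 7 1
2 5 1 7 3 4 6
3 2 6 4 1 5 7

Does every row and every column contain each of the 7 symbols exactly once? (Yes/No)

No

Every row is a permutation, but column 2 contains 2 twice (at rows 2 and 7).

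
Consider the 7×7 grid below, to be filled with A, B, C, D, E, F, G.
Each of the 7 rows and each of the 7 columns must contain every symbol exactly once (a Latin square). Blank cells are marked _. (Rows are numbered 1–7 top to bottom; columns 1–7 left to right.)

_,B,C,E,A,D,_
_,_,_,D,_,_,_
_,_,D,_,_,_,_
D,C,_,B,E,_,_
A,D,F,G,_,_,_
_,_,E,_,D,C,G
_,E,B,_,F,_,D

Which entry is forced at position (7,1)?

Row 1, column 7: row 1 has {A, B, C, D, E} and column 7 has {D, G}, leaving only F.
Row 1, column 1: row 1 has {A, B, C, D, E, F} and column 1 has {A, D}, leaving only G.
Row 7 already has {B, D, E, F} and column 1 already has {A, D, G}, so row 7, column 1 must be C.

C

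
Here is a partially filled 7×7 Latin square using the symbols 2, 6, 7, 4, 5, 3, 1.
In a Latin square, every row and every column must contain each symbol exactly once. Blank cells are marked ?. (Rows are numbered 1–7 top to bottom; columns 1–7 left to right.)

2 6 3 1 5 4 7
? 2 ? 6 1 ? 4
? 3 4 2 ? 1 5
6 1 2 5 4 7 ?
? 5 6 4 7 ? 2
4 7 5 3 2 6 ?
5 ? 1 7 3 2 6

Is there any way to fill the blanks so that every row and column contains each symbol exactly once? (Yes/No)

No row or column among the givens repeats a symbol, and propagating forced cells runs into no contradiction.
One valid completion exists (for instance, 2 6 3 1 5 4 7 / 3 2 7 6 1 5 4 / 7 3 4 2 6 1 5 / 6 1 2 5 4 7 3 / 1 5 6 4 7 3 2 / 4 7 5 3 2 6 1 / 5 4 1 7 3 2 6).

Yes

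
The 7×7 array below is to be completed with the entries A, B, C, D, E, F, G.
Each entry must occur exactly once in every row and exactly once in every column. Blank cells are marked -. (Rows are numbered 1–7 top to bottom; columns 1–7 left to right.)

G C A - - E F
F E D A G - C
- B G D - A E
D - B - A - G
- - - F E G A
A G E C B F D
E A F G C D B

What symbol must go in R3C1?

Row 3 already has {A, B, D, E, G} and column 1 already has {A, D, E, F, G}, so row 3, column 1 must be C.

C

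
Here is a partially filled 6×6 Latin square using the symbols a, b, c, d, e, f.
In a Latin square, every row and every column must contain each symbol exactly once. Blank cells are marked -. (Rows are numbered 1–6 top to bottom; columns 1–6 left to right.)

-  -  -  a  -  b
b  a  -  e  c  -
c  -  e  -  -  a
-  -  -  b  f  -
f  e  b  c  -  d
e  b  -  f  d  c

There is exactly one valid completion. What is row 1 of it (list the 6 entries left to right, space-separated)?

Row 1, column 1: row 1 has {a, b} and column 1 has {b, c, e, f}, leaving only d.
Row 1, column 5: row 1 has {a, b, d} and column 5 has {c, d, f}, leaving only e.
Row 2, column 6: row 2 has {a, b, c, e} and column 6 has {a, b, c, d}, leaving only f.
Row 2, column 3: row 2 has {a, b, c, e, f} and column 3 has {b, e}, leaving only d.
Row 3, column 4: row 3 has {a, c, e} and column 4 has {a, b, c, e, f}, leaving only d.
Row 3, column 2: row 3 has {a, c, d, e} and column 2 has {a, b, e}, leaving only f.
Row 1, column 2: row 1 has {a, b, d, e} and column 2 has {a, b, e, f}, leaving only c.
Row 1, column 3: row 1 has {a, b, c, d, e} and column 3 has {b, d, e}, leaving only f.
So row 1 reads: d c f a e b.

d c f a e b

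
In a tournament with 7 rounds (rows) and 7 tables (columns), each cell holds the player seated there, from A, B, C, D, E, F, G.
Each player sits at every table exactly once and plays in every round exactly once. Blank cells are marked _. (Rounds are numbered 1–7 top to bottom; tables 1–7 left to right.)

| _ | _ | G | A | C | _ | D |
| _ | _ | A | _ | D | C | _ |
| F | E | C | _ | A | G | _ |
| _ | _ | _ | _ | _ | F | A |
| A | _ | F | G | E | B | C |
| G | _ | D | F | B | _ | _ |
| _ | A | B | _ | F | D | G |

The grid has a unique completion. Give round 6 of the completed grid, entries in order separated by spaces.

G C D F B A E

Round 6, table 2: round 6 has {B, D, F, G} and table 2 has {A, E}, leaving only C.
Round 6, table 7: round 6 has {B, C, D, F, G} and table 7 has {A, C, D, G}, leaving only E.
Round 6, table 6: round 6 has {B, C, D, E, F, G} and table 6 has {B, C, D, F, G}, leaving only A.
So round 6 reads: G C D F B A E.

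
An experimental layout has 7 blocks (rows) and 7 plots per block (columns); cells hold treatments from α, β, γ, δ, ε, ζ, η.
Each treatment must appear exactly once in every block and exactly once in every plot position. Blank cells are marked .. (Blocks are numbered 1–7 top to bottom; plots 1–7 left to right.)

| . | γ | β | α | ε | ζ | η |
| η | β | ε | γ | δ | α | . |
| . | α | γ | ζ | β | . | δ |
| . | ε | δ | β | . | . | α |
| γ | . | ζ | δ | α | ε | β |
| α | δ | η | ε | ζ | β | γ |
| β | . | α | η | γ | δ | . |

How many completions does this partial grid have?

1

Block 1, plot 1: eliminating its block and plot leaves {δ}.
Block 2, plot 7: eliminating its block and plot leaves {ζ}.
Block 3, plot 1: eliminating its block and plot leaves {ε}.
Block 3, plot 6: eliminating its block and plot leaves {η}.
Block 4, plot 1: eliminating its block and plot leaves {ζ}.
Block 4, plot 5: eliminating its block and plot leaves {η}.
Block 4, plot 6: eliminating its block and plot leaves {γ, η}.
Block 5, plot 2: eliminating its block and plot leaves {η}.
Block 7, plot 2: eliminating its block and plot leaves {ζ}.
Block 7, plot 7: eliminating its block and plot leaves {ε, ζ}.
Only one assignment across all blanks avoids any block or plot repeat, giving 1 completion.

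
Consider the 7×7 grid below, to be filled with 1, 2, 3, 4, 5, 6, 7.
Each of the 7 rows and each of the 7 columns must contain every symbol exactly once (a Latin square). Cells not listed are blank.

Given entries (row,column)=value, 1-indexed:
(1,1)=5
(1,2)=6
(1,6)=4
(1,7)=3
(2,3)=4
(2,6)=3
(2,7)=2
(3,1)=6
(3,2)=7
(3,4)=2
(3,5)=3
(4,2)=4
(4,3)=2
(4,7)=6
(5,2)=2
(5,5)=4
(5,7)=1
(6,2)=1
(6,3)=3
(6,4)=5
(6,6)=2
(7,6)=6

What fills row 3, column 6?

Row 2, column 2: row 2 has {2, 3, 4} and column 2 has {1, 2, 4, 6, 7}, leaving only 5.
Row 7, column 2: row 7 has {6} and column 2 has {1, 2, 4, 5, 6, 7}, leaving only 3.
Row 3, column 6 is narrowed to {1, 5}.
If it were 5, then row 7, column 3 would be left with no valid symbol.
So row 3, column 6 must be 1.

1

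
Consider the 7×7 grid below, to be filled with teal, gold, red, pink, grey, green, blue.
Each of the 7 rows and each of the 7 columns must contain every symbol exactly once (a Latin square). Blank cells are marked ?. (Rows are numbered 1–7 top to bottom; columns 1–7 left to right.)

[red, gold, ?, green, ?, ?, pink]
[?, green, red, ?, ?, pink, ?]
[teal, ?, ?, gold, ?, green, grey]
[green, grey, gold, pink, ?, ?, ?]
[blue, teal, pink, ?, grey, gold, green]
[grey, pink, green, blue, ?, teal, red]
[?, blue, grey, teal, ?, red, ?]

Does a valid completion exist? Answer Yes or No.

Yes

No row or column among the givens repeats a symbol, and propagating forced cells runs into no contradiction.
One valid completion exists (for instance, red gold teal green blue grey pink / gold green red grey teal pink blue / teal red blue gold pink green grey / green grey gold pink red blue teal / blue teal pink red grey gold green / grey pink green blue gold teal red / pink blue grey teal green red gold).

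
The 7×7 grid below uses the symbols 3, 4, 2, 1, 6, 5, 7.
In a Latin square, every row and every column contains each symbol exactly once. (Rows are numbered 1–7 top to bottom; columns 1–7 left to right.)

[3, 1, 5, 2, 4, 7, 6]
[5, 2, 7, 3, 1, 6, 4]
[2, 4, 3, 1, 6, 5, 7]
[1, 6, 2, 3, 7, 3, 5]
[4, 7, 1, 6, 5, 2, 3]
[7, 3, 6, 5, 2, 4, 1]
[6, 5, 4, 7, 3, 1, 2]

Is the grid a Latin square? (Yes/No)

No

Column 4 contains 3 twice (at rows 2 and 4), so it is not a permutation.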